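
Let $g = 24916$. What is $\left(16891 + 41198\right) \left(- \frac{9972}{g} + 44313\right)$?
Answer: $\frac{16033910735376}{6229} \approx 2.5741 \cdot 10^{9}$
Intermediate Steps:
$\left(16891 + 41198\right) \left(- \frac{9972}{g} + 44313\right) = \left(16891 + 41198\right) \left(- \frac{9972}{24916} + 44313\right) = 58089 \left(\left(-9972\right) \frac{1}{24916} + 44313\right) = 58089 \left(- \frac{2493}{6229} + 44313\right) = 58089 \cdot \frac{276023184}{6229} = \frac{16033910735376}{6229}$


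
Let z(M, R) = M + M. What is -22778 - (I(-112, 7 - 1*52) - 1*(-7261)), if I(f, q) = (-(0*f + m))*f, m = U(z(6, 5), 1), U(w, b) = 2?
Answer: -30263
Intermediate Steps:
z(M, R) = 2*M
m = 2
I(f, q) = -2*f (I(f, q) = (-(0*f + 2))*f = (-(0 + 2))*f = (-1*2)*f = -2*f)
-22778 - (I(-112, 7 - 1*52) - 1*(-7261)) = -22778 - (-2*(-112) - 1*(-7261)) = -22778 - (224 + 7261) = -22778 - 1*7485 = -22778 - 7485 = -30263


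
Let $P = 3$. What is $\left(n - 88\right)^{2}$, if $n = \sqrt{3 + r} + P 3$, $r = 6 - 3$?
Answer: $\left(79 - \sqrt{6}\right)^{2} \approx 5860.0$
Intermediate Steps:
$r = 3$
$n = 9 + \sqrt{6}$ ($n = \sqrt{3 + 3} + 3 \cdot 3 = \sqrt{6} + 9 = 9 + \sqrt{6} \approx 11.449$)
$\left(n - 88\right)^{2} = \left(\left(9 + \sqrt{6}\right) - 88\right)^{2} = \left(-79 + \sqrt{6}\right)^{2}$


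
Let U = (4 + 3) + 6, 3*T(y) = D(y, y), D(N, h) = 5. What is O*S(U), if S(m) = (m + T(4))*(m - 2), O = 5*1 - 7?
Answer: -968/3 ≈ -322.67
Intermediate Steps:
O = -2 (O = 5 - 7 = -2)
T(y) = 5/3 (T(y) = (⅓)*5 = 5/3)
U = 13 (U = 7 + 6 = 13)
S(m) = (-2 + m)*(5/3 + m) (S(m) = (m + 5/3)*(m - 2) = (5/3 + m)*(-2 + m) = (-2 + m)*(5/3 + m))
O*S(U) = -2*(-10/3 + 13² - ⅓*13) = -2*(-10/3 + 169 - 13/3) = -2*484/3 = -968/3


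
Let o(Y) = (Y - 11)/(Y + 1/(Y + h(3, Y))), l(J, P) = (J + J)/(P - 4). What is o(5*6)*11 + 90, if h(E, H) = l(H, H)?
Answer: 1222950/12613 ≈ 96.959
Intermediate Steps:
l(J, P) = 2*J/(-4 + P) (l(J, P) = (2*J)/(-4 + P) = 2*J/(-4 + P))
h(E, H) = 2*H/(-4 + H)
o(Y) = (-11 + Y)/(Y + 1/(Y + 2*Y/(-4 + Y))) (o(Y) = (Y - 11)/(Y + 1/(Y + 2*Y/(-4 + Y))) = (-11 + Y)/(Y + 1/(Y + 2*Y/(-4 + Y))))
o(5*6)*11 + 90 = ((5*6)*(22 + (5*6)² - 65*6)/(-4 + 5*6 + (5*6)³ - 2*(5*6)²))*11 + 90 = (30*(22 + 30² - 13*30)/(-4 + 30 + 30³ - 2*30²))*11 + 90 = (30*(22 + 900 - 390)/(-4 + 30 + 27000 - 2*900))*11 + 90 = (30*532/(-4 + 30 + 27000 - 1800))*11 + 90 = (30*532/25226)*11 + 90 = (30*(1/25226)*532)*11 + 90 = (7980/12613)*11 + 90 = 87780/12613 + 90 = 1222950/12613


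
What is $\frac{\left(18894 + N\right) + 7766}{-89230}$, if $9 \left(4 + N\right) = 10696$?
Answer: $- \frac{25060}{80307} \approx -0.31205$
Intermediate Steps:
$N = \frac{10660}{9}$ ($N = -4 + \frac{1}{9} \cdot 10696 = -4 + \frac{10696}{9} = \frac{10660}{9} \approx 1184.4$)
$\frac{\left(18894 + N\right) + 7766}{-89230} = \frac{\left(18894 + \frac{10660}{9}\right) + 7766}{-89230} = \left(\frac{180706}{9} + 7766\right) \left(- \frac{1}{89230}\right) = \frac{250600}{9} \left(- \frac{1}{89230}\right) = - \frac{25060}{80307}$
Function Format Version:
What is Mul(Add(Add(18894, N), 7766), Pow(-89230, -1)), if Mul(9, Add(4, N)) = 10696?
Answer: Rational(-25060, 80307) ≈ -0.31205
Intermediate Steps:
N = Rational(10660, 9) (N = Add(-4, Mul(Rational(1, 9), 10696)) = Add(-4, Rational(10696, 9)) = Rational(10660, 9) ≈ 1184.4)
Mul(Add(Add(18894, N), 7766), Pow(-89230, -1)) = Mul(Add(Add(18894, Rational(10660, 9)), 7766), Pow(-89230, -1)) = Mul(Add(Rational(180706, 9), 7766), Rational(-1, 89230)) = Mul(Rational(250600, 9), Rational(-1, 89230)) = Rational(-25060, 80307)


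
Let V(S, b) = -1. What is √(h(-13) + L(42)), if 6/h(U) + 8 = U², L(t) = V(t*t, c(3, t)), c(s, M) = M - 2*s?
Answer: I*√24955/161 ≈ 0.98119*I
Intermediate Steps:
L(t) = -1
h(U) = 6/(-8 + U²)
√(h(-13) + L(42)) = √(6/(-8 + (-13)²) - 1) = √(6/(-8 + 169) - 1) = √(6/161 - 1) = √(-155/161) = I*√24955/161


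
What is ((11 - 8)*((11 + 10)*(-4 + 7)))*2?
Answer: 378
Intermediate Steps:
((11 - 8)*((11 + 10)*(-4 + 7)))*2 = (3*(21*3))*2 = (3*63)*2 = 189*2 = 378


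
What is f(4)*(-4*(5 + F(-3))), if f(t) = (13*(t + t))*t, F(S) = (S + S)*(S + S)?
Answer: -68224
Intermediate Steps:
F(S) = 4*S² (F(S) = (2*S)*(2*S) = 4*S²)
f(t) = 26*t² (f(t) = (13*(2*t))*t = (26*t)*t = 26*t²)
f(4)*(-4*(5 + F(-3))) = (26*4²)*(-4*(5 + 4*(-3)²)) = (26*16)*(-4*(5 + 4*9)) = 416*(-4*(5 + 36)) = 416*(-4*41) = 416*(-164) = -68224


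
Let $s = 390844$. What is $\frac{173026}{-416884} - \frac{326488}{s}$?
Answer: $- \frac{25466724667}{20367076262} \approx -1.2504$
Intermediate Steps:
$\frac{173026}{-416884} - \frac{326488}{s} = \frac{173026}{-416884} - \frac{326488}{390844} = 173026 \left(- \frac{1}{416884}\right) - \frac{81622}{97711} = - \frac{86513}{208442} - \frac{81622}{97711} = - \frac{25466724667}{20367076262}$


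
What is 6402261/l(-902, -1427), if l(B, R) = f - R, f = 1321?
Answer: 2134087/916 ≈ 2329.8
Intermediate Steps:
l(B, R) = 1321 - R
6402261/l(-902, -1427) = 6402261/(1321 - 1*(-1427)) = 6402261/(1321 + 1427) = 6402261/2748 = 6402261*(1/2748) = 2134087/916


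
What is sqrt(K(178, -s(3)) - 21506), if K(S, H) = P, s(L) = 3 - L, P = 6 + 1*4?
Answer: 2*I*sqrt(5374) ≈ 146.62*I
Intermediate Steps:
P = 10 (P = 6 + 4 = 10)
K(S, H) = 10
sqrt(K(178, -s(3)) - 21506) = sqrt(10 - 21506) = sqrt(-21496) = 2*I*sqrt(5374)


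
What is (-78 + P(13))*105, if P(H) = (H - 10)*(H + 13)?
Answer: 0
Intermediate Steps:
P(H) = (-10 + H)*(13 + H)
(-78 + P(13))*105 = (-78 + (-130 + 13**2 + 3*13))*105 = (-78 + (-130 + 169 + 39))*105 = (-78 + 78)*105 = 0*105 = 0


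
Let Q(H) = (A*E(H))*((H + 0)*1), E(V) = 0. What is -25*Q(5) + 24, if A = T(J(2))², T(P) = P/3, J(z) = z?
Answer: 24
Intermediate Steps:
T(P) = P/3 (T(P) = P*(⅓) = P/3)
A = 4/9 (A = ((⅓)*2)² = (⅔)² = 4/9 ≈ 0.44444)
Q(H) = 0 (Q(H) = ((4/9)*0)*((H + 0)*1) = 0*(H*1) = 0*H = 0)
-25*Q(5) + 24 = -25*0 + 24 = 0 + 24 = 24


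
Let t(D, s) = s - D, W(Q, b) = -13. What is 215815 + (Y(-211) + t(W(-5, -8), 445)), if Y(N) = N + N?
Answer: 215851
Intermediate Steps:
Y(N) = 2*N
215815 + (Y(-211) + t(W(-5, -8), 445)) = 215815 + (2*(-211) + (445 - 1*(-13))) = 215815 + (-422 + (445 + 13)) = 215815 + (-422 + 458) = 215815 + 36 = 215851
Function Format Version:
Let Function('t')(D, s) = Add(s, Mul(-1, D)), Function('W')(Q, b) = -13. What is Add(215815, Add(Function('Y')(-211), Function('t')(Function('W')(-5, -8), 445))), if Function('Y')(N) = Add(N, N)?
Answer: 215851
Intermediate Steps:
Function('Y')(N) = Mul(2, N)
Add(215815, Add(Function('Y')(-211), Function('t')(Function('W')(-5, -8), 445))) = Add(215815, Add(Mul(2, -211), Add(445, Mul(-1, -13)))) = Add(215815, Add(-422, Add(445, 13))) = Add(215815, Add(-422, 458)) = Add(215815, 36) = 215851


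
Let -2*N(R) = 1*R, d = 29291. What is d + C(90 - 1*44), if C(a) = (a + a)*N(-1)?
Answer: 29337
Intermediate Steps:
N(R) = -R/2
C(a) = a (C(a) = (a + a)*(-½*(-1)) = (2*a)*(½) = a)
d + C(90 - 1*44) = 29291 + (90 - 1*44) = 29291 + (90 - 44) = 29291 + 46 = 29337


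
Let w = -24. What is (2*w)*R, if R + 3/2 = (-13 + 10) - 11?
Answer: 744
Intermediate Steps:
R = -31/2 (R = -3/2 + ((-13 + 10) - 11) = -3/2 + (-3 - 11) = -3/2 - 14 = -31/2 ≈ -15.500)
(2*w)*R = (2*(-24))*(-31/2) = -48*(-31/2) = 744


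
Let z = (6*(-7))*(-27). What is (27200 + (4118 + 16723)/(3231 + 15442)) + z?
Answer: 529101623/18673 ≈ 28335.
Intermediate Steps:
z = 1134 (z = -42*(-27) = 1134)
(27200 + (4118 + 16723)/(3231 + 15442)) + z = (27200 + (4118 + 16723)/(3231 + 15442)) + 1134 = (27200 + 20841/18673) + 1134 = 507926441/18673 + 1134 = 529101623/18673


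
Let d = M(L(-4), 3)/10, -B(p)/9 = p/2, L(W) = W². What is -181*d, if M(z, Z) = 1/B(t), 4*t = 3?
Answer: 724/135 ≈ 5.3630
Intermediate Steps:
t = ¾ (t = (¼)*3 = ¾ ≈ 0.75000)
B(p) = -9*p/2
M(z, Z) = -8/27 (M(z, Z) = 1/(-9/2*¾) = 1/(-27/8) = -8/27)
d = -4/135 (d = -8/27/10 = -8/27*⅒ = -4/135 ≈ -0.029630)
-181*d = -181*(-4/135) = 724/135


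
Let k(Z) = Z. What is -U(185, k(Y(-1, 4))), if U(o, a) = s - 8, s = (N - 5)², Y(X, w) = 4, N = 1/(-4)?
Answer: -313/16 ≈ -19.563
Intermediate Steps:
N = -¼ ≈ -0.25000
s = 441/16 (s = (-¼ - 5)² = (-21/4)² = 441/16 ≈ 27.563)
U(o, a) = 313/16 (U(o, a) = 441/16 - 8 = 313/16)
-U(185, k(Y(-1, 4))) = -1*313/16 = -313/16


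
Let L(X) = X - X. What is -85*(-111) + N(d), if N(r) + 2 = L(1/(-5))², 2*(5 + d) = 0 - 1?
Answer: 9433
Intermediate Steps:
L(X) = 0
d = -11/2 (d = -5 + (0 - 1)/2 = -5 + (½)*(-1) = -5 - ½ = -11/2 ≈ -5.5000)
N(r) = -2 (N(r) = -2 + 0² = -2 + 0 = -2)
-85*(-111) + N(d) = -85*(-111) - 2 = 9435 - 2 = 9433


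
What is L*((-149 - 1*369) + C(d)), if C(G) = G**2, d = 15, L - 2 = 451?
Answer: -132729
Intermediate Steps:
L = 453 (L = 2 + 451 = 453)
L*((-149 - 1*369) + C(d)) = 453*((-149 - 1*369) + 15**2) = 453*((-149 - 369) + 225) = 453*(-518 + 225) = 453*(-293) = -132729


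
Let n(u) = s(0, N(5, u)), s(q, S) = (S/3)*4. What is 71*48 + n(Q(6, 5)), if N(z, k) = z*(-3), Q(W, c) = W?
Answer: 3388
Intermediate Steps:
N(z, k) = -3*z
s(q, S) = 4*S/3 (s(q, S) = (S*(1/3))*4 = (S/3)*4 = 4*S/3)
n(u) = -20 (n(u) = 4*(-3*5)/3 = (4/3)*(-15) = -20)
71*48 + n(Q(6, 5)) = 71*48 - 20 = 3408 - 20 = 3388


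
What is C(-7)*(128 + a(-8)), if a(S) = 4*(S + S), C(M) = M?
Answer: -448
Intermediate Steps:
a(S) = 8*S (a(S) = 4*(2*S) = 8*S)
C(-7)*(128 + a(-8)) = -7*(128 + 8*(-8)) = -7*(128 - 64) = -7*64 = -448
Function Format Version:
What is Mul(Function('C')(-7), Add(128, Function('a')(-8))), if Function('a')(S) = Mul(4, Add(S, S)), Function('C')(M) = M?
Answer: -448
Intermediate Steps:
Function('a')(S) = Mul(8, S) (Function('a')(S) = Mul(4, Mul(2, S)) = Mul(8, S))
Mul(Function('C')(-7), Add(128, Function('a')(-8))) = Mul(-7, Add(128, Mul(8, -8))) = Mul(-7, Add(128, -64)) = Mul(-7, 64) = -448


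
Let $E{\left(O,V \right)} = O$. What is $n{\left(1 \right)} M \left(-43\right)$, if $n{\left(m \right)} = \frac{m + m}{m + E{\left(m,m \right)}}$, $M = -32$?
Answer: $1376$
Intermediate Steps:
$n{\left(m \right)} = 1$ ($n{\left(m \right)} = \frac{m + m}{m + m} = \frac{2 m}{2 m} = 2 m \frac{1}{2 m} = 1$)
$n{\left(1 \right)} M \left(-43\right) = 1 \left(-32\right) \left(-43\right) = \left(-32\right) \left(-43\right) = 1376$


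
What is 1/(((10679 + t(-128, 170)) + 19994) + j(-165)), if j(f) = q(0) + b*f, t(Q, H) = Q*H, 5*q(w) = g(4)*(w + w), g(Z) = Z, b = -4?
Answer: 1/9573 ≈ 0.00010446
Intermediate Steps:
q(w) = 8*w/5 (q(w) = (4*(w + w))/5 = (4*(2*w))/5 = (8*w)/5 = 8*w/5)
t(Q, H) = H*Q
j(f) = -4*f (j(f) = (8/5)*0 - 4*f = 0 - 4*f = -4*f)
1/(((10679 + t(-128, 170)) + 19994) + j(-165)) = 1/(((10679 + 170*(-128)) + 19994) - 4*(-165)) = 1/(((10679 - 21760) + 19994) + 660) = 1/((-11081 + 19994) + 660) = 1/(8913 + 660) = 1/9573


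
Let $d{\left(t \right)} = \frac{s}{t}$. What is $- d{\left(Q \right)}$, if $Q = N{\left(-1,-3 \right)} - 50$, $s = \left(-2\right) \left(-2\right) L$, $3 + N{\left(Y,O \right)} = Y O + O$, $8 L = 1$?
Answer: $\frac{1}{106} \approx 0.009434$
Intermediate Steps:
$L = \frac{1}{8}$ ($L = \frac{1}{8} \cdot 1 = \frac{1}{8} \approx 0.125$)
$N{\left(Y,O \right)} = -3 + O + O Y$ ($N{\left(Y,O \right)} = -3 + \left(Y O + O\right) = -3 + \left(O Y + O\right) = -3 + \left(O + O Y\right) = -3 + O + O Y$)
$s = \frac{1}{2}$ ($s = \left(-2\right) \left(-2\right) \frac{1}{8} = 4 \cdot \frac{1}{8} = \frac{1}{2} \approx 0.5$)
$Q = -53$ ($Q = \left(-3 - 3 - -3\right) - 50 = \left(-3 - 3 + 3\right) - 50 = -3 - 50 = -53$)
$d{\left(t \right)} = \frac{1}{2 t}$
$- d{\left(Q \right)} = - \frac{1}{2 \left(-53\right)} = - \frac{-1}{2 \cdot 53} = \left(-1\right) \left(- \frac{1}{106}\right) = \frac{1}{106}$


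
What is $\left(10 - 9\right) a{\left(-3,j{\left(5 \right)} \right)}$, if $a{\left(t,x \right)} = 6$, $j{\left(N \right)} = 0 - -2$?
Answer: $6$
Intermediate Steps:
$j{\left(N \right)} = 2$ ($j{\left(N \right)} = 0 + 2 = 2$)
$\left(10 - 9\right) a{\left(-3,j{\left(5 \right)} \right)} = \left(10 - 9\right) 6 = 1 \cdot 6 = 6$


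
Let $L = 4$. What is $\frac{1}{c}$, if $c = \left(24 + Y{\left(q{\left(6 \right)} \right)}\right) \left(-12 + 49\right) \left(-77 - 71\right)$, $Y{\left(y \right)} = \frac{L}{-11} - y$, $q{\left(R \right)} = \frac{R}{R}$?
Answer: $- \frac{11}{1363524} \approx -8.0673 \cdot 10^{-6}$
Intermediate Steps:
$q{\left(R \right)} = 1$
$Y{\left(y \right)} = - \frac{4}{11} - y$ ($Y{\left(y \right)} = \frac{4}{-11} - y = 4 \left(- \frac{1}{11}\right) - y = - \frac{4}{11} - y$)
$c = - \frac{1363524}{11}$ ($c = \left(24 - \frac{15}{11}\right) \left(-12 + 49\right) \left(-77 - 71\right) = \left(24 - \frac{15}{11}\right) 37 \left(-148\right) = \left(24 - \frac{15}{11}\right) \left(-5476\right) = \frac{249}{11} \left(-5476\right) = - \frac{1363524}{11} \approx -1.2396 \cdot 10^{5}$)
$\frac{1}{c} = \frac{1}{- \frac{1363524}{11}} = - \frac{11}{1363524}$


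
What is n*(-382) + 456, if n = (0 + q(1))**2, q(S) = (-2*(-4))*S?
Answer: -23992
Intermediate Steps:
q(S) = 8*S
n = 64 (n = (0 + 8*1)**2 = (0 + 8)**2 = 8**2 = 64)
n*(-382) + 456 = 64*(-382) + 456 = -24448 + 456 = -23992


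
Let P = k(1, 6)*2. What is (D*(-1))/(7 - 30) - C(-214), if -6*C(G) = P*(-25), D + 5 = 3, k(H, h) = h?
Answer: -1152/23 ≈ -50.087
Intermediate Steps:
P = 12 (P = 6*2 = 12)
D = -2 (D = -5 + 3 = -2)
C(G) = 50 (C(G) = -2*(-25) = -⅙*(-300) = 50)
(D*(-1))/(7 - 30) - C(-214) = (-2*(-1))/(7 - 30) - 1*50 = 2/(-23) - 50 = 2*(-1/23) - 50 = -2/23 - 50 = -1152/23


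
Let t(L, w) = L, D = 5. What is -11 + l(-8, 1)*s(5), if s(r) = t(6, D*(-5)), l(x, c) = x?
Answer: -59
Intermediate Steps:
s(r) = 6
-11 + l(-8, 1)*s(5) = -11 - 8*6 = -11 - 48 = -59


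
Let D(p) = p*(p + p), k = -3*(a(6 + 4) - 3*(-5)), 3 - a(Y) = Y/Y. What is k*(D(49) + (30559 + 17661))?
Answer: -2704122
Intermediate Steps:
a(Y) = 2 (a(Y) = 3 - Y/Y = 3 - 1*1 = 3 - 1 = 2)
k = -51 (k = -3*(2 - 3*(-5)) = -3*(2 + 15) = -3*17 = -51)
D(p) = 2*p² (D(p) = p*(2*p) = 2*p²)
k*(D(49) + (30559 + 17661)) = -51*(2*49² + (30559 + 17661)) = -51*(2*2401 + 48220) = -51*(4802 + 48220) = -51*53022 = -2704122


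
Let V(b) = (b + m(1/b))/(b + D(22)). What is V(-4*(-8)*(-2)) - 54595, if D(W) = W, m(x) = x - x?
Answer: -1146463/21 ≈ -54594.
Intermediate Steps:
m(x) = 0
V(b) = b/(22 + b) (V(b) = (b + 0)/(b + 22) = b/(22 + b))
V(-4*(-8)*(-2)) - 54595 = (-4*(-8)*(-2))/(22 - 4*(-8)*(-2)) - 54595 = (32*(-2))/(22 + 32*(-2)) - 54595 = -64/(22 - 64) - 54595 = -64/(-42) - 54595 = -64*(-1/42) - 54595 = 32/21 - 54595 = -1146463/21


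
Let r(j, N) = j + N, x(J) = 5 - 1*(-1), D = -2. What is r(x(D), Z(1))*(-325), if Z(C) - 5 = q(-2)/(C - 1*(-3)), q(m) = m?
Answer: -6825/2 ≈ -3412.5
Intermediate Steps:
Z(C) = 5 - 2/(3 + C) (Z(C) = 5 - 2/(C - 1*(-3)) = 5 - 2/(C + 3) = 5 - 2/(3 + C))
x(J) = 6 (x(J) = 5 + 1 = 6)
r(j, N) = N + j
r(x(D), Z(1))*(-325) = ((13 + 5*1)/(3 + 1) + 6)*(-325) = ((13 + 5)/4 + 6)*(-325) = ((¼)*18 + 6)*(-325) = (9/2 + 6)*(-325) = (21/2)*(-325) = -6825/2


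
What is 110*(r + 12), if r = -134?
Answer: -13420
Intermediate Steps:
110*(r + 12) = 110*(-134 + 12) = 110*(-122) = -13420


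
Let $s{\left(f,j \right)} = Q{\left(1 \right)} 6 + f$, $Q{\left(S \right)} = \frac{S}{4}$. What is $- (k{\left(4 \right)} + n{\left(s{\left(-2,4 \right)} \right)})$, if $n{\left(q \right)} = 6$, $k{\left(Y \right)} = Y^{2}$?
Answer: $-22$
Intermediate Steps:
$Q{\left(S \right)} = \frac{S}{4}$ ($Q{\left(S \right)} = S \frac{1}{4} = \frac{S}{4}$)
$s{\left(f,j \right)} = \frac{3}{2} + f$ ($s{\left(f,j \right)} = \frac{1}{4} \cdot 1 \cdot 6 + f = \frac{1}{4} \cdot 6 + f = \frac{3}{2} + f$)
$- (k{\left(4 \right)} + n{\left(s{\left(-2,4 \right)} \right)}) = - (4^{2} + 6) = - (16 + 6) = \left(-1\right) 22 = -22$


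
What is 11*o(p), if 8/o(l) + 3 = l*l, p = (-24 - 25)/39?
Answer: -66924/1081 ≈ -61.909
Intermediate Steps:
p = -49/39 (p = -49*1/39 = -49/39 ≈ -1.2564)
o(l) = 8/(-3 + l²) (o(l) = 8/(-3 + l*l) = 8/(-3 + l²))
11*o(p) = 11*(8/(-3 + (-49/39)²)) = 11*(8/(-3 + 2401/1521)) = 11*(8/(-2162/1521)) = 11*(8*(-1521/2162)) = 11*(-6084/1081) = -66924/1081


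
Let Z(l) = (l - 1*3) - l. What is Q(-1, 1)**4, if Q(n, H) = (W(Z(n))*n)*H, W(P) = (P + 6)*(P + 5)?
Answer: 1296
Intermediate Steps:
Z(l) = -3 (Z(l) = (l - 3) - l = (-3 + l) - l = -3)
W(P) = (5 + P)*(6 + P) (W(P) = (6 + P)*(5 + P) = (5 + P)*(6 + P))
Q(n, H) = 6*H*n (Q(n, H) = ((30 + (-3)**2 + 11*(-3))*n)*H = ((30 + 9 - 33)*n)*H = (6*n)*H = 6*H*n)
Q(-1, 1)**4 = (6*1*(-1))**4 = (-6)**4 = 1296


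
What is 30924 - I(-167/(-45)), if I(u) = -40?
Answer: 30964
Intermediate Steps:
30924 - I(-167/(-45)) = 30924 - 1*(-40) = 30924 + 40 = 30964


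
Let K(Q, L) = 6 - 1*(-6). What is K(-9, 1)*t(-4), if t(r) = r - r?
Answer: 0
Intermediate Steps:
t(r) = 0
K(Q, L) = 12 (K(Q, L) = 6 + 6 = 12)
K(-9, 1)*t(-4) = 12*0 = 0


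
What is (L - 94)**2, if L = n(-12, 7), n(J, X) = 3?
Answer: 8281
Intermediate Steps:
L = 3
(L - 94)**2 = (3 - 94)**2 = (-91)**2 = 8281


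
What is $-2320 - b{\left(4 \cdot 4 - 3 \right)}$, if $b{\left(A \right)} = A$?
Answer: $-2333$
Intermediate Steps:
$-2320 - b{\left(4 \cdot 4 - 3 \right)} = -2320 - \left(4 \cdot 4 - 3\right) = -2320 - \left(16 - 3\right) = -2320 - 13 = -2333$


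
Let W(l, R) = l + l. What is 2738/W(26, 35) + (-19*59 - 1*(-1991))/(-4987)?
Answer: 6804583/129662 ≈ 52.479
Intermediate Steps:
W(l, R) = 2*l
2738/W(26, 35) + (-19*59 - 1*(-1991))/(-4987) = 2738/((2*26)) + (-19*59 - 1*(-1991))/(-4987) = 2738/52 + (-1121 + 1991)*(-1/4987) = 2738*(1/52) + 870*(-1/4987) = 1369/26 - 870/4987 = 6804583/129662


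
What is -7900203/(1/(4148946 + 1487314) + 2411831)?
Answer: -14842532720260/4531235530687 ≈ -3.2756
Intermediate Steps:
-7900203/(1/(4148946 + 1487314) + 2411831) = -7900203/(1/5636260 + 2411831) = -7900203/13593706592061/5636260 = -7900203*5636260/13593706592061 = -14842532720260/4531235530687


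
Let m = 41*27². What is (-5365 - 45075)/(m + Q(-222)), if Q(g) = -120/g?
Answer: -1866280/1105913 ≈ -1.6875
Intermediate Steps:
m = 29889 (m = 41*729 = 29889)
(-5365 - 45075)/(m + Q(-222)) = (-5365 - 45075)/(29889 - 120/(-222)) = -50440/(29889 - 120*(-1/222)) = -50440/(29889 + 20/37) = -50440/1105913/37 = -50440*37/1105913 = -1866280/1105913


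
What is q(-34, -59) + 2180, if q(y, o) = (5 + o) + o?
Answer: 2067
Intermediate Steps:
q(y, o) = 5 + 2*o
q(-34, -59) + 2180 = (5 + 2*(-59)) + 2180 = (5 - 118) + 2180 = -113 + 2180 = 2067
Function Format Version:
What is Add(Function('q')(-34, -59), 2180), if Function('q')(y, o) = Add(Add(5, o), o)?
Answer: 2067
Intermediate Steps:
Function('q')(y, o) = Add(5, Mul(2, o))
Add(Function('q')(-34, -59), 2180) = Add(Add(5, Mul(2, -59)), 2180) = Add(Add(5, -118), 2180) = Add(-113, 2180) = 2067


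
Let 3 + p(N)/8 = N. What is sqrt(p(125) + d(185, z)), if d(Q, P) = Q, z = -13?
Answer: 3*sqrt(129) ≈ 34.073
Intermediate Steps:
p(N) = -24 + 8*N
sqrt(p(125) + d(185, z)) = sqrt((-24 + 8*125) + 185) = sqrt((-24 + 1000) + 185) = sqrt(976 + 185) = sqrt(1161) = 3*sqrt(129)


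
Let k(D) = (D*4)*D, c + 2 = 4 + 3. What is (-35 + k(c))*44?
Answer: 2860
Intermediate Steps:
c = 5 (c = -2 + (4 + 3) = -2 + 7 = 5)
k(D) = 4*D² (k(D) = (4*D)*D = 4*D²)
(-35 + k(c))*44 = (-35 + 4*5²)*44 = (-35 + 4*25)*44 = (-35 + 100)*44 = 65*44 = 2860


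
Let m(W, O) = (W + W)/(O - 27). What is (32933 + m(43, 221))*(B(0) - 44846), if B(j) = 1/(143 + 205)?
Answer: -4154612820284/2813 ≈ -1.4769e+9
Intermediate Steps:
m(W, O) = 2*W/(-27 + O) (m(W, O) = (2*W)/(-27 + O) = 2*W/(-27 + O))
B(j) = 1/348
(32933 + m(43, 221))*(B(0) - 44846) = (32933 + 2*43/(-27 + 221))*(1/348 - 44846) = (32933 + 2*43/194)*(-15606407/348) = (32933 + 2*43*(1/194))*(-15606407/348) = (32933 + 43/97)*(-15606407/348) = (3194544/97)*(-15606407/348) = -4154612820284/2813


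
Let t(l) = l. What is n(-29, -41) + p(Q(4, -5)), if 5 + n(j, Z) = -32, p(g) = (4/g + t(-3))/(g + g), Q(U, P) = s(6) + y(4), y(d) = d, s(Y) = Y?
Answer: -3713/100 ≈ -37.130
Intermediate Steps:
Q(U, P) = 10 (Q(U, P) = 6 + 4 = 10)
p(g) = (-3 + 4/g)/(2*g) (p(g) = (4/g - 3)/(g + g) = (-3 + 4/g)/((2*g)) = (-3 + 4/g)*(1/(2*g)) = (-3 + 4/g)/(2*g))
n(j, Z) = -37 (n(j, Z) = -5 - 32 = -37)
n(-29, -41) + p(Q(4, -5)) = -37 + (½)*(4 - 3*10)/10² = -37 + (½)*(1/100)*(4 - 30) = -37 + (½)*(1/100)*(-26) = -37 - 13/100 = -3713/100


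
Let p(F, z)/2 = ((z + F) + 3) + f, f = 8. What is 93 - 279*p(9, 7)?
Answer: -14973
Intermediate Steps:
p(F, z) = 22 + 2*F + 2*z (p(F, z) = 2*(((z + F) + 3) + 8) = 2*(((F + z) + 3) + 8) = 2*((3 + F + z) + 8) = 2*(11 + F + z) = 22 + 2*F + 2*z)
93 - 279*p(9, 7) = 93 - 279*(22 + 2*9 + 2*7) = 93 - 279*(22 + 18 + 14) = 93 - 279*54 = 93 - 15066 = -14973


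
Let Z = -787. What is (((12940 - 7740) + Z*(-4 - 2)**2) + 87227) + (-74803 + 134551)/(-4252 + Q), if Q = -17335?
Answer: 1383559017/21587 ≈ 64092.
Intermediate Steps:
(((12940 - 7740) + Z*(-4 - 2)**2) + 87227) + (-74803 + 134551)/(-4252 + Q) = (((12940 - 7740) - 787*(-4 - 2)**2) + 87227) + (-74803 + 134551)/(-4252 - 17335) = ((5200 - 787*(-6)**2) + 87227) + 59748/(-21587) = ((5200 - 787*36) + 87227) + 59748*(-1/21587) = ((5200 - 28332) + 87227) - 59748/21587 = (-23132 + 87227) - 59748/21587 = 64095 - 59748/21587 = 1383559017/21587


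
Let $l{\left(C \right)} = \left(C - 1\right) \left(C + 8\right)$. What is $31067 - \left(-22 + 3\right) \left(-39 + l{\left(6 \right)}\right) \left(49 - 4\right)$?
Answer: $57572$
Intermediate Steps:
$l{\left(C \right)} = \left(-1 + C\right) \left(8 + C\right)$
$31067 - \left(-22 + 3\right) \left(-39 + l{\left(6 \right)}\right) \left(49 - 4\right) = 31067 - \left(-22 + 3\right) \left(-39 + \left(-8 + 6^{2} + 7 \cdot 6\right)\right) \left(49 - 4\right) = 31067 - - 19 \left(-39 + \left(-8 + 36 + 42\right)\right) 45 = 31067 - - 19 \left(-39 + 70\right) 45 = 31067 - \left(-19\right) 31 \cdot 45 = 31067 - \left(-589\right) 45 = 31067 - -26505 = 31067 + 26505 = 57572$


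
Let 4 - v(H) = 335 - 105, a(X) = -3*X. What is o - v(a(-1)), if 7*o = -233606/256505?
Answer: 405557304/1795535 ≈ 225.87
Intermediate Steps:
v(H) = -226 (v(H) = 4 - (335 - 105) = 4 - 1*230 = 4 - 230 = -226)
o = -233606/1795535 (o = (-233606/256505)/7 = (-233606*1/256505)/7 = (1/7)*(-233606/256505) = -233606/1795535 ≈ -0.13010)
o - v(a(-1)) = -233606/1795535 - 1*(-226) = -233606/1795535 + 226 = 405557304/1795535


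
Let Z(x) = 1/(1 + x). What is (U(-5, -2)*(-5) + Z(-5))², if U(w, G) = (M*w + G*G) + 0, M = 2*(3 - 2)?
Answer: 14161/16 ≈ 885.06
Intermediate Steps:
M = 2 (M = 2*1 = 2)
U(w, G) = G² + 2*w (U(w, G) = (2*w + G*G) + 0 = (2*w + G²) + 0 = (G² + 2*w) + 0 = G² + 2*w)
(U(-5, -2)*(-5) + Z(-5))² = (((-2)² + 2*(-5))*(-5) + 1/(1 - 5))² = ((4 - 10)*(-5) + 1/(-4))² = (-6*(-5) - ¼)² = (30 - ¼)² = (119/4)² = 14161/16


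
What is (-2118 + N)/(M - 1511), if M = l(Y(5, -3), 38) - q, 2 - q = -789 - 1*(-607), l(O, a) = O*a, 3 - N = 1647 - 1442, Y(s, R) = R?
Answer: 2320/1809 ≈ 1.2825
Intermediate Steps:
N = -202 (N = 3 - (1647 - 1442) = 3 - 1*205 = 3 - 205 = -202)
q = 184 (q = 2 - (-789 - 1*(-607)) = 2 - (-789 + 607) = 2 - 1*(-182) = 2 + 182 = 184)
M = -298 (M = -3*38 - 1*184 = -114 - 184 = -298)
(-2118 + N)/(M - 1511) = (-2118 - 202)/(-298 - 1511) = -2320/(-1809) = -2320*(-1/1809) = 2320/1809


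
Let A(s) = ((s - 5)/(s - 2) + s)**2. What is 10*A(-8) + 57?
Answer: 5059/10 ≈ 505.90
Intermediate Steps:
A(s) = (s + (-5 + s)/(-2 + s))**2 (A(s) = ((-5 + s)/(-2 + s) + s)**2 = (s + (-5 + s)/(-2 + s))**2)
10*A(-8) + 57 = 10*((5 - 8 - 1*(-8)**2)**2/(-2 - 8)**2) + 57 = 10*((5 - 8 - 1*64)**2/(-10)**2) + 57 = 10*((5 - 8 - 64)**2/100) + 57 = 10*((1/100)*(-67)**2) + 57 = 10*((1/100)*4489) + 57 = 10*(4489/100) + 57 = 4489/10 + 57 = 5059/10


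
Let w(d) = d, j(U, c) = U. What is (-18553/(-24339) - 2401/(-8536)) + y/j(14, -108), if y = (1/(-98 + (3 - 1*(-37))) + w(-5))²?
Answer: 248248587953/87362114532 ≈ 2.8416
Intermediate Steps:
y = 84681/3364 (y = (1/(-98 + (3 - 1*(-37))) - 5)² = (1/(-98 + (3 + 37)) - 5)² = (1/(-98 + 40) - 5)² = (1/(-58) - 5)² = (-1/58 - 5)² = (-291/58)² = 84681/3364 ≈ 25.173)
(-18553/(-24339) - 2401/(-8536)) + y/j(14, -108) = (-18553/(-24339) - 2401/(-8536)) + (84681/3364)/14 = (-18553*(-1/24339) - 2401*(-1/8536)) + (84681/3364)*(1/14) = (18553/24339 + 2401/8536) + 84681/47096 = 216806347/207757704 + 84681/47096 = 248248587953/87362114532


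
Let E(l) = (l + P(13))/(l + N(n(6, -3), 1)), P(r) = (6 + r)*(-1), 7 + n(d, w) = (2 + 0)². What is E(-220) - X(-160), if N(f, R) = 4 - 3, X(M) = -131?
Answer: 28928/219 ≈ 132.09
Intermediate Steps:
n(d, w) = -3 (n(d, w) = -7 + (2 + 0)² = -7 + 2² = -7 + 4 = -3)
P(r) = -6 - r
N(f, R) = 1
E(l) = (-19 + l)/(1 + l) (E(l) = (l + (-6 - 1*13))/(l + 1) = (l + (-6 - 13))/(1 + l) = (l - 19)/(1 + l) = (-19 + l)/(1 + l))
E(-220) - X(-160) = (-19 - 220)/(1 - 220) - 1*(-131) = -239/(-219) + 131 = -1/219*(-239) + 131 = 239/219 + 131 = 28928/219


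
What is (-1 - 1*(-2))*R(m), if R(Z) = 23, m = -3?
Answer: 23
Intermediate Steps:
(-1 - 1*(-2))*R(m) = (-1 - 1*(-2))*23 = (-1 + 2)*23 = 1*23 = 23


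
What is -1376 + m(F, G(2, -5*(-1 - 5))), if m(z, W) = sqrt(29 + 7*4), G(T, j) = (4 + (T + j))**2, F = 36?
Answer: -1376 + sqrt(57) ≈ -1368.4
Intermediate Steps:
G(T, j) = (4 + T + j)**2
m(z, W) = sqrt(57) (m(z, W) = sqrt(29 + 28) = sqrt(57))
-1376 + m(F, G(2, -5*(-1 - 5))) = -1376 + sqrt(57)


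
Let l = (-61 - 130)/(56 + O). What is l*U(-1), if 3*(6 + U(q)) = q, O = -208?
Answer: -191/24 ≈ -7.9583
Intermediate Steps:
U(q) = -6 + q/3
l = 191/152 (l = (-61 - 130)/(56 - 208) = -191/(-152) = -191*(-1/152) = 191/152 ≈ 1.2566)
l*U(-1) = 191*(-6 + (⅓)*(-1))/152 = 191*(-6 - ⅓)/152 = (191/152)*(-19/3) = -191/24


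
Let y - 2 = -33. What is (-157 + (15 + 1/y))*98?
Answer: -431494/31 ≈ -13919.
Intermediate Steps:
y = -31 (y = 2 - 33 = -31)
(-157 + (15 + 1/y))*98 = (-157 + (15 + 1/(-31)))*98 = (-157 + (15 - 1/31))*98 = (-157 + 464/31)*98 = -4403/31*98 = -431494/31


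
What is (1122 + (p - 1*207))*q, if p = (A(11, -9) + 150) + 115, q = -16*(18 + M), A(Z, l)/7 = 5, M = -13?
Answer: -97200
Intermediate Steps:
A(Z, l) = 35 (A(Z, l) = 7*5 = 35)
q = -80 (q = -16*(18 - 13) = -16*5 = -80)
p = 300 (p = (35 + 150) + 115 = 185 + 115 = 300)
(1122 + (p - 1*207))*q = (1122 + (300 - 1*207))*(-80) = (1122 + (300 - 207))*(-80) = (1122 + 93)*(-80) = 1215*(-80) = -97200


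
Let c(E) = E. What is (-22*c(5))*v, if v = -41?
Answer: 4510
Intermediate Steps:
(-22*c(5))*v = -22*5*(-41) = -110*(-41) = 4510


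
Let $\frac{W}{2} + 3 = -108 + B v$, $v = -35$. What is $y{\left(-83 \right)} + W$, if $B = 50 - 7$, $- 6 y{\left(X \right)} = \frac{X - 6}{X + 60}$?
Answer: $- \frac{446105}{138} \approx -3232.6$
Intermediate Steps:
$y{\left(X \right)} = - \frac{-6 + X}{6 \left(60 + X\right)}$ ($y{\left(X \right)} = - \frac{\left(X - 6\right) \frac{1}{X + 60}}{6} = - \frac{\left(-6 + X\right) \frac{1}{60 + X}}{6} = - \frac{\frac{1}{60 + X} \left(-6 + X\right)}{6} = - \frac{-6 + X}{6 \left(60 + X\right)}$)
$B = 43$
$W = -3232$ ($W = -6 + 2 \left(-108 + 43 \left(-35\right)\right) = -6 + 2 \left(-108 - 1505\right) = -6 + 2 \left(-1613\right) = -6 - 3226 = -3232$)
$y{\left(-83 \right)} + W = \frac{6 - -83}{6 \left(60 - 83\right)} - 3232 = \frac{6 + 83}{6 \left(-23\right)} - 3232 = \frac{1}{6} \left(- \frac{1}{23}\right) 89 - 3232 = - \frac{89}{138} - 3232 = - \frac{446105}{138}$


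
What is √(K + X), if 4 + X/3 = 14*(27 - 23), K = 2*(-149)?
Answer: I*√142 ≈ 11.916*I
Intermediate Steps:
K = -298
X = 156 (X = -12 + 3*(14*(27 - 23)) = -12 + 3*(14*4) = -12 + 3*56 = -12 + 168 = 156)
√(K + X) = √(-298 + 156) = √(-142) = I*√142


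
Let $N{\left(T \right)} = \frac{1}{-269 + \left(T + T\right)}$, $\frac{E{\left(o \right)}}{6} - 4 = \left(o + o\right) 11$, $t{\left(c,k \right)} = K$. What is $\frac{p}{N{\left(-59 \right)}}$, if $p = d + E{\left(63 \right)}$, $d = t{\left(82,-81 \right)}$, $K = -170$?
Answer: $-3161790$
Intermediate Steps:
$t{\left(c,k \right)} = -170$
$d = -170$
$E{\left(o \right)} = 24 + 132 o$ ($E{\left(o \right)} = 24 + 6 \left(o + o\right) 11 = 24 + 6 \cdot 2 o 11 = 24 + 6 \cdot 22 o = 24 + 132 o$)
$N{\left(T \right)} = \frac{1}{-269 + 2 T}$
$p = 8170$ ($p = -170 + \left(24 + 132 \cdot 63\right) = -170 + \left(24 + 8316\right) = -170 + 8340 = 8170$)
$\frac{p}{N{\left(-59 \right)}} = \frac{8170}{\frac{1}{-269 + 2 \left(-59\right)}} = \frac{8170}{\frac{1}{-269 - 118}} = \frac{8170}{\frac{1}{-387}} = \frac{8170}{- \frac{1}{387}} = 8170 \left(-387\right) = -3161790$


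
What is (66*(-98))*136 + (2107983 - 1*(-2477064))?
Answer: 3705399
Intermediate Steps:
(66*(-98))*136 + (2107983 - 1*(-2477064)) = -6468*136 + (2107983 + 2477064) = -879648 + 4585047 = 3705399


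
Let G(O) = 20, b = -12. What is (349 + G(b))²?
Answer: 136161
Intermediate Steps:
(349 + G(b))² = (349 + 20)² = 369² = 136161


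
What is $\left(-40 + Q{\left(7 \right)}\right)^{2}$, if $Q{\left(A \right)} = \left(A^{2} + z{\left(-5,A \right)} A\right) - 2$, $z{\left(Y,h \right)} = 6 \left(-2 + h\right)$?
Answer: $47089$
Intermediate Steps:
$z{\left(Y,h \right)} = -12 + 6 h$
$Q{\left(A \right)} = -2 + A^{2} + A \left(-12 + 6 A\right)$ ($Q{\left(A \right)} = \left(A^{2} + \left(-12 + 6 A\right) A\right) - 2 = \left(A^{2} + A \left(-12 + 6 A\right)\right) - 2 = -2 + A^{2} + A \left(-12 + 6 A\right)$)
$\left(-40 + Q{\left(7 \right)}\right)^{2} = \left(-40 - \left(86 - 343\right)\right)^{2} = \left(-40 - -257\right)^{2} = \left(-40 + 257\right)^{2} = 217^{2} = 47089$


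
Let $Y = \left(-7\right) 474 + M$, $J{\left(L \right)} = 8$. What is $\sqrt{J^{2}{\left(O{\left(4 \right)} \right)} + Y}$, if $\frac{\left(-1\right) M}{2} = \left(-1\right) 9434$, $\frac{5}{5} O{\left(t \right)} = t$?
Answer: $\sqrt{15614} \approx 124.96$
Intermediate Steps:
$O{\left(t \right)} = t$
$M = 18868$ ($M = - 2 \left(\left(-1\right) 9434\right) = \left(-2\right) \left(-9434\right) = 18868$)
$Y = 15550$ ($Y = \left(-7\right) 474 + 18868 = -3318 + 18868 = 15550$)
$\sqrt{J^{2}{\left(O{\left(4 \right)} \right)} + Y} = \sqrt{8^{2} + 15550} = \sqrt{64 + 15550} = \sqrt{15614}$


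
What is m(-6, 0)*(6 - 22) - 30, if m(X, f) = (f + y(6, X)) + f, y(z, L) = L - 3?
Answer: 114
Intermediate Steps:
y(z, L) = -3 + L
m(X, f) = -3 + X + 2*f (m(X, f) = (f + (-3 + X)) + f = (-3 + X + f) + f = -3 + X + 2*f)
m(-6, 0)*(6 - 22) - 30 = (-3 - 6 + 2*0)*(6 - 22) - 30 = (-3 - 6 + 0)*(-16) - 30 = -9*(-16) - 30 = 144 - 30 = 114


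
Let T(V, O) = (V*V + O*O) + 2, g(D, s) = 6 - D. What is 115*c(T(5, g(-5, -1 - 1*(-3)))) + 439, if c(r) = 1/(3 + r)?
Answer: 66404/151 ≈ 439.76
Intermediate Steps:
T(V, O) = 2 + O² + V² (T(V, O) = (V² + O²) + 2 = (O² + V²) + 2 = 2 + O² + V²)
115*c(T(5, g(-5, -1 - 1*(-3)))) + 439 = 115/(3 + (2 + (6 - 1*(-5))² + 5²)) + 439 = 115/(3 + (2 + (6 + 5)² + 25)) + 439 = 115/(3 + (2 + 11² + 25)) + 439 = 115/(3 + (2 + 121 + 25)) + 439 = 115/(3 + 148) + 439 = 115/151 + 439 = 66404/151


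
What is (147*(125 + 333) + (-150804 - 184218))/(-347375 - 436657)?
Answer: 5577/16334 ≈ 0.34143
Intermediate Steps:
(147*(125 + 333) + (-150804 - 184218))/(-347375 - 436657) = (147*458 - 335022)/(-784032) = (67326 - 335022)*(-1/784032) = -267696*(-1/784032) = 5577/16334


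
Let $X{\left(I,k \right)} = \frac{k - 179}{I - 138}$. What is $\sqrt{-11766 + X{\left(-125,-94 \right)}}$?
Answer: $\frac{i \sqrt{813770655}}{263} \approx 108.47 i$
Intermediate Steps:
$X{\left(I,k \right)} = \frac{-179 + k}{-138 + I}$
$\sqrt{-11766 + X{\left(-125,-94 \right)}} = \sqrt{-11766 + \frac{-179 - 94}{-138 - 125}} = \sqrt{-11766 + \frac{1}{-263} \left(-273\right)} = \sqrt{-11766 - - \frac{273}{263}} = \sqrt{-11766 + \frac{273}{263}} = \sqrt{- \frac{3094185}{263}} = \frac{i \sqrt{813770655}}{263}$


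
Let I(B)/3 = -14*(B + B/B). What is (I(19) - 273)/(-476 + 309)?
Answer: 1113/167 ≈ 6.6647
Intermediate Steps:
I(B) = -42 - 42*B (I(B) = 3*(-14*(B + B/B)) = 3*(-14*(B + 1)) = 3*(-14*(1 + B)) = 3*(-14 - 14*B) = -42 - 42*B)
(I(19) - 273)/(-476 + 309) = ((-42 - 42*19) - 273)/(-476 + 309) = ((-42 - 798) - 273)/(-167) = (-840 - 273)*(-1/167) = -1113*(-1/167) = 1113/167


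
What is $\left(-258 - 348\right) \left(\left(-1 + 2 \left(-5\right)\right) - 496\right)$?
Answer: $307242$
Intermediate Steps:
$\left(-258 - 348\right) \left(\left(-1 + 2 \left(-5\right)\right) - 496\right) = - 606 \left(\left(-1 - 10\right) - 496\right) = - 606 \left(-11 - 496\right) = \left(-606\right) \left(-507\right) = 307242$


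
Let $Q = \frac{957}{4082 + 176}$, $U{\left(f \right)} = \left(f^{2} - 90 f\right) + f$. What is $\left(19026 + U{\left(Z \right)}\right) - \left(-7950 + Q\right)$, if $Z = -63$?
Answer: $\frac{155637459}{4258} \approx 36552.0$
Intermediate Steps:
$U{\left(f \right)} = f^{2} - 89 f$
$Q = \frac{957}{4258} \approx 0.22475$
$\left(19026 + U{\left(Z \right)}\right) - \left(-7950 + Q\right) = \left(19026 - 63 \left(-89 - 63\right)\right) + \left(7950 - \frac{957}{4258}\right) = \left(19026 - -9576\right) + \left(7950 - \frac{957}{4258}\right) = \left(19026 + 9576\right) + \frac{33850143}{4258} = 28602 + \frac{33850143}{4258} = \frac{155637459}{4258}$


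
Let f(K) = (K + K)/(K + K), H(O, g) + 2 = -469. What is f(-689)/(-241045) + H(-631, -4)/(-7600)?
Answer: 22704919/366388400 ≈ 0.061970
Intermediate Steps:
H(O, g) = -471 (H(O, g) = -2 - 469 = -471)
f(K) = 1 (f(K) = (2*K)/((2*K)) = (2*K)*(1/(2*K)) = 1)
f(-689)/(-241045) + H(-631, -4)/(-7600) = 1/(-241045) - 471/(-7600) = 1*(-1/241045) - 471*(-1/7600) = -1/241045 + 471/7600 = 22704919/366388400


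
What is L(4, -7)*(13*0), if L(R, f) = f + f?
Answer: 0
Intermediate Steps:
L(R, f) = 2*f
L(4, -7)*(13*0) = (2*(-7))*(13*0) = -14*0 = 0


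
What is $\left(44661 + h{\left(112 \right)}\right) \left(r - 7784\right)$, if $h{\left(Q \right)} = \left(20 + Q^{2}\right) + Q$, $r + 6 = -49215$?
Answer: $-3268495685$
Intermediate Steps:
$r = -49221$ ($r = -6 - 49215 = -49221$)
$h{\left(Q \right)} = 20 + Q + Q^{2}$
$\left(44661 + h{\left(112 \right)}\right) \left(r - 7784\right) = \left(44661 + \left(20 + 112 + 112^{2}\right)\right) \left(-49221 - 7784\right) = \left(44661 + \left(20 + 112 + 12544\right)\right) \left(-57005\right) = \left(44661 + 12676\right) \left(-57005\right) = 57337 \left(-57005\right) = -3268495685$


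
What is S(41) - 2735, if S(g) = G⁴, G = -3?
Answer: -2654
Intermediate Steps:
S(g) = 81 (S(g) = (-3)⁴ = 81)
S(41) - 2735 = 81 - 2735 = -2654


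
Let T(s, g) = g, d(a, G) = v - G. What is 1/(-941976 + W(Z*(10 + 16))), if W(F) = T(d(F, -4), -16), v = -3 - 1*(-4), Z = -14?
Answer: -1/941992 ≈ -1.0616e-6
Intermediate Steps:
v = 1 (v = -3 + 4 = 1)
d(a, G) = 1 - G
W(F) = -16
1/(-941976 + W(Z*(10 + 16))) = 1/(-941976 - 16) = 1/(-941992) = -1/941992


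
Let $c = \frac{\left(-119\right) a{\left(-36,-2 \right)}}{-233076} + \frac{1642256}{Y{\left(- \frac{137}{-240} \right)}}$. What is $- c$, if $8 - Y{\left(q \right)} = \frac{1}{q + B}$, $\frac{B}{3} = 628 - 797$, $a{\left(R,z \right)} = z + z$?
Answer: $- \frac{1453845921584707}{7083937137} \approx -2.0523 \cdot 10^{5}$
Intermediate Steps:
$a{\left(R,z \right)} = 2 z$
$B = -507$ ($B = 3 \left(628 - 797\right) = 3 \left(-169\right) = -507$)
$Y{\left(q \right)} = 8 - \frac{1}{-507 + q}$ ($Y{\left(q \right)} = 8 - \frac{1}{q - 507} = 8 - \frac{1}{-507 + q}$)
$c = \frac{1453845921584707}{7083937137}$ ($c = \frac{\left(-119\right) 2 \left(-2\right)}{-233076} + \frac{1642256}{\frac{1}{-507 - \frac{137}{-240}} \left(-4057 + 8 \left(- \frac{137}{-240}\right)\right)} = \left(-119\right) \left(-4\right) \left(- \frac{1}{233076}\right) + \frac{1642256}{\frac{1}{-507 - - \frac{137}{240}} \left(-4057 + 8 \left(\left(-137\right) \left(- \frac{1}{240}\right)\right)\right)} = 476 \left(- \frac{1}{233076}\right) + \frac{1642256}{\frac{1}{-507 + \frac{137}{240}} \left(-4057 + 8 \cdot \frac{137}{240}\right)} = - \frac{119}{58269} + \frac{1642256}{\frac{1}{- \frac{121543}{240}} \left(-4057 + \frac{137}{30}\right)} = - \frac{119}{58269} + \frac{1642256}{\left(- \frac{240}{121543}\right) \left(- \frac{121573}{30}\right)} = - \frac{119}{58269} + \frac{1642256}{\frac{972584}{121543}} = - \frac{119}{58269} + 1642256 \cdot \frac{121543}{972584} = - \frac{119}{58269} + \frac{24950590126}{121573} = \frac{1453845921584707}{7083937137} \approx 2.0523 \cdot 10^{5}$)
$- c = \left(-1\right) \frac{1453845921584707}{7083937137} = - \frac{1453845921584707}{7083937137}$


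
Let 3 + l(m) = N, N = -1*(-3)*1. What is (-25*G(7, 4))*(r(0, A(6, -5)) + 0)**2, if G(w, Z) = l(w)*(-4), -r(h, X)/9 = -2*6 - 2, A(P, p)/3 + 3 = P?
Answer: 0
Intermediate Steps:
A(P, p) = -9 + 3*P
r(h, X) = 126 (r(h, X) = -9*(-2*6 - 2) = -9*(-12 - 2) = -9*(-14) = 126)
N = 3 (N = 3*1 = 3)
l(m) = 0 (l(m) = -3 + 3 = 0)
G(w, Z) = 0 (G(w, Z) = 0*(-4) = 0)
(-25*G(7, 4))*(r(0, A(6, -5)) + 0)**2 = (-25*0)*(126 + 0)**2 = 0*126**2 = 0*15876 = 0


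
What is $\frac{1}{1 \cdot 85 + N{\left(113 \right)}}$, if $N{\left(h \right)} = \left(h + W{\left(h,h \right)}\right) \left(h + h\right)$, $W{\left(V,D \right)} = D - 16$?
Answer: $\frac{1}{47545} \approx 2.1033 \cdot 10^{-5}$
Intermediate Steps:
$W{\left(V,D \right)} = -16 + D$
$N{\left(h \right)} = 2 h \left(-16 + 2 h\right)$ ($N{\left(h \right)} = \left(h + \left(-16 + h\right)\right) \left(h + h\right) = \left(-16 + 2 h\right) 2 h = 2 h \left(-16 + 2 h\right)$)
$\frac{1}{1 \cdot 85 + N{\left(113 \right)}} = \frac{1}{1 \cdot 85 + 4 \cdot 113 \left(-8 + 113\right)} = \frac{1}{85 + 4 \cdot 113 \cdot 105} = \frac{1}{85 + 47460} = \frac{1}{47545}$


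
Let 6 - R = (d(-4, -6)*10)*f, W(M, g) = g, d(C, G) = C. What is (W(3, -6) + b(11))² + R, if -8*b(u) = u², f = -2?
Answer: 23825/64 ≈ 372.27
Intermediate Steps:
b(u) = -u²/8
R = -74 (R = 6 - (-4*10)*(-2) = 6 - (-40)*(-2) = 6 - 1*80 = 6 - 80 = -74)
(W(3, -6) + b(11))² + R = (-6 - ⅛*11²)² - 74 = (-6 - ⅛*121)² - 74 = (-6 - 121/8)² - 74 = (-169/8)² - 74 = 28561/64 - 74 = 23825/64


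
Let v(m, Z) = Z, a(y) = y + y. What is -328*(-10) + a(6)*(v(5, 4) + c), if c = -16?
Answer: 3136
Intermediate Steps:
a(y) = 2*y
-328*(-10) + a(6)*(v(5, 4) + c) = -328*(-10) + (2*6)*(4 - 16) = 3280 + 12*(-12) = 3280 - 144 = 3136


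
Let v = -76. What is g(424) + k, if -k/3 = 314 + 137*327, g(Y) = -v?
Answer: -135263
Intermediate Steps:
g(Y) = 76 (g(Y) = -1*(-76) = 76)
k = -135339 (k = -3*(314 + 137*327) = -3*(314 + 44799) = -3*45113 = -135339)
g(424) + k = 76 - 135339 = -135263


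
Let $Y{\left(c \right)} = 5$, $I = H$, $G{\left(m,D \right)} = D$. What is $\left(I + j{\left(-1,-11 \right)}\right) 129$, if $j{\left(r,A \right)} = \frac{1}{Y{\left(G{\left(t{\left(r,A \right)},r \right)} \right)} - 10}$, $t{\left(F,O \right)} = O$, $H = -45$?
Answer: $- \frac{29154}{5} \approx -5830.8$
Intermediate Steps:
$I = -45$
$j{\left(r,A \right)} = - \frac{1}{5}$ ($j{\left(r,A \right)} = \frac{1}{5 - 10} = \frac{1}{-5} = - \frac{1}{5}$)
$\left(I + j{\left(-1,-11 \right)}\right) 129 = \left(-45 - \frac{1}{5}\right) 129 = \left(- \frac{226}{5}\right) 129 = - \frac{29154}{5}$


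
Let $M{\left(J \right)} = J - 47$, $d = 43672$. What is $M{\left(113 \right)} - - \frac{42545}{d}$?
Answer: $\frac{2924897}{43672} \approx 66.974$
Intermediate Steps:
$M{\left(J \right)} = -47 + J$
$M{\left(113 \right)} - - \frac{42545}{d} = \left(-47 + 113\right) - - \frac{42545}{43672} = 66 - \left(-42545\right) \frac{1}{43672} = 66 - - \frac{42545}{43672} = 66 + \frac{42545}{43672} = \frac{2924897}{43672}$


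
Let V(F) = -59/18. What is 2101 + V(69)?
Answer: 37759/18 ≈ 2097.7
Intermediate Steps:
V(F) = -59/18 (V(F) = -59*1/18 = -59/18)
2101 + V(69) = 2101 - 59/18 = 37759/18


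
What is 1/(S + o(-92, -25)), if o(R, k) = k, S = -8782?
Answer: -1/8807 ≈ -0.00011355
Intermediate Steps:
1/(S + o(-92, -25)) = 1/(-8782 - 25) = 1/(-8807) = -1/8807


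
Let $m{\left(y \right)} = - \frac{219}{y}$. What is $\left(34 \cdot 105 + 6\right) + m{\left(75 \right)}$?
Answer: $\frac{89327}{25} \approx 3573.1$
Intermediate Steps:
$\left(34 \cdot 105 + 6\right) + m{\left(75 \right)} = \left(34 \cdot 105 + 6\right) - \frac{219}{75} = \left(3570 + 6\right) - \frac{73}{25} = 3576 - \frac{73}{25} = \frac{89327}{25}$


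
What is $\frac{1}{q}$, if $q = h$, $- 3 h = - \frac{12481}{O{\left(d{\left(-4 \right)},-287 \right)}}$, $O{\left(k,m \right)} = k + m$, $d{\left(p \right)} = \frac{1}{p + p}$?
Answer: $- \frac{6891}{99848} \approx -0.069015$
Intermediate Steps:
$d{\left(p \right)} = \frac{1}{2 p}$
$h = - \frac{99848}{6891}$ ($h = - \frac{\left(-12481\right) \frac{1}{\frac{1}{2 \left(-4\right)} - 287}}{3} = - \frac{\left(-12481\right) \frac{1}{\frac{1}{2} \left(- \frac{1}{4}\right) - 287}}{3} = - \frac{\left(-12481\right) \frac{1}{- \frac{1}{8} - 287}}{3} = - \frac{\left(-12481\right) \frac{1}{- \frac{2297}{8}}}{3} = - \frac{\left(-12481\right) \left(- \frac{8}{2297}\right)}{3} = \left(- \frac{1}{3}\right) \frac{99848}{2297} = - \frac{99848}{6891} \approx -14.49$)
$q = - \frac{99848}{6891} \approx -14.49$
$\frac{1}{q} = \frac{1}{- \frac{99848}{6891}} = - \frac{6891}{99848}$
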